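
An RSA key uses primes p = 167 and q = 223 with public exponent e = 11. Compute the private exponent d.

φ(n) = (p−1)(q−1) = 166·222 = 36852.
Need d with 11·d ≡ 1 (mod 36852). Apply the extended Euclidean algorithm:
36852 = 3350×11 + 2
11 = 5×2 + 1
2 = 2×1 + 0
Back-substitute:
1 = 11 − 5·2
1 = −5·36852 + 16751·11
So 11·16751 ≡ 1 (mod 36852), hence d = 16751.

16751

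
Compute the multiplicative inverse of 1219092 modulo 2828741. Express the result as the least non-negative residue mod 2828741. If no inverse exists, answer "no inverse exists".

1556073

gcd(2828741, 1219092) by repeated division:
2828741 = 2·1219092 + 390557
1219092 = 3·390557 + 47421
390557 = 8·47421 + 11189
47421 = 4·11189 + 2665
11189 = 4·2665 + 529
2665 = 5·529 + 20
529 = 26·20 + 9
20 = 2·9 + 2
9 = 4·2 + 1
2 = 2·1 + 0
gcd = 1, so the inverse exists. Back-substitute:
1 = 9 − 4·2
1 = −4·20 + 9·9
1 = 9·529 − 238·20
1 = −238·2665 + 1199·529
1 = 1199·11189 − 5034·2665
1 = −5034·47421 + 21335·11189
1 = 21335·390557 − 175714·47421
1 = −175714·1219092 + 548477·390557
1 = 548477·2828741 − 1272668·1219092
Hence 1219092⁻¹ ≡ -1272668 ≡ 1556073 (mod 2828741).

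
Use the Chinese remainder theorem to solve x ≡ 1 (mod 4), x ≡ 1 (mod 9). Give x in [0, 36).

Write x = 1 + 4·k. Then 4·k ≡ 1 − 1 ≡ 0 (mod 9).
Need 4⁻¹ mod 9. Extended Euclid on (9, 4):
9 = 2×4 + 1
4 = 4×1 + 0
Back-substitute:
1 = 9 − 2·4
4⁻¹ ≡ 7 (mod 9), so k ≡ 7·0 ≡ 0 (mod 9).
x = 1 + 4·0 = 1.

1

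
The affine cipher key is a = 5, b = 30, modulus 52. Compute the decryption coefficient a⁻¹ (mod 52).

21

Extended Euclidean algorithm:
52 = 10·5 + 2
5 = 2·2 + 1
2 = 2·1 + 0
Since gcd(5, 52) = 1, back-substitute to write 1 as a combination:
1 = 5 − 2·2
1 = −2·52 + 21·5
So 5·21 ≡ 1 (mod 52).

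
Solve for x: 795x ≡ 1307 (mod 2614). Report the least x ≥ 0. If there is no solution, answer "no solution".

1307

First find gcd(795, 2614):
2614 = 3*795 + 229
795 = 3*229 + 108
229 = 2*108 + 13
108 = 8*13 + 4
13 = 3*4 + 1
4 = 4*1 + 0
gcd = 1, so a unique solution mod 2614 exists.
Back-substitute for the Bézout coefficients:
1 = 13 − 3·4
1 = −3·108 + 25·13
1 = 25·229 − 53·108
1 = −53·795 + 184·229
1 = 184·2614 − 605·795
So 795·(-605) ≡ 1 (mod 2614), giving 795⁻¹ ≡ 2009.
x ≡ 795⁻¹·1307 ≡ 2009·1307 ≡ 1307 (mod 2614).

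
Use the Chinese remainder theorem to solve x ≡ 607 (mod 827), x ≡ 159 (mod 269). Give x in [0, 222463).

Write x = 607 + 827·k. Then 827·k ≡ 159 − 607 ≡ 90 (mod 269).
Need 827⁻¹ mod 269. Extended Euclid on (269, 20):
269 = 13×20 + 9
20 = 2×9 + 2
9 = 4×2 + 1
2 = 2×1 + 0
Back-substitute:
1 = 9 − 4·2
1 = −4·20 + 9·9
1 = 9·269 − 121·20
827⁻¹ ≡ 148 (mod 269), so k ≡ 148·90 ≡ 139 (mod 269).
x = 607 + 827·139 = 115560.

115560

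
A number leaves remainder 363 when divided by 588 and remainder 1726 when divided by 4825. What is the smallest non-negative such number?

2573451

Write x = 363 + 588·k. Then 588·k ≡ 1726 − 363 ≡ 1363 (mod 4825).
Need 588⁻¹ mod 4825. Extended Euclid on (4825, 588):
4825 = 8·588 + 121
588 = 4·121 + 104
121 = 1·104 + 17
104 = 6·17 + 2
17 = 8·2 + 1
2 = 2·1 + 0
Back-substitute:
1 = 17 − 8·2
1 = −8·104 + 49·17
1 = 49·121 − 57·104
1 = −57·588 + 277·121
1 = 277·4825 − 2273·588
588⁻¹ ≡ 2552 (mod 4825), so k ≡ 2552·1363 ≡ 4376 (mod 4825).
x = 363 + 588·4376 = 2573451.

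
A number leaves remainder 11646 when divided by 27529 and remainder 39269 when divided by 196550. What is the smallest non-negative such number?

Write x = 11646 + 27529·k. Then 27529·k ≡ 39269 − 11646 ≡ 27623 (mod 196550).
Need 27529⁻¹ mod 196550. Extended Euclid on (196550, 27529):
196550 = 7×27529 + 3847
27529 = 7×3847 + 600
3847 = 6×600 + 247
600 = 2×247 + 106
247 = 2×106 + 35
106 = 3×35 + 1
35 = 35×1 + 0
Back-substitute:
1 = 106 − 3·35
1 = −3·247 + 7·106
1 = 7·600 − 17·247
1 = −17·3847 + 109·600
1 = 109·27529 − 780·3847
1 = −780·196550 + 5569·27529
27529⁻¹ ≡ 5569 (mod 196550), so k ≡ 5569·27623 ≡ 130387 (mod 196550).
x = 11646 + 27529·130387 = 3589435369.

3589435369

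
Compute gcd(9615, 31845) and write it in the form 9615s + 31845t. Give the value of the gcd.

15

Repeated division:
31845 = 3×9615 + 3000
9615 = 3×3000 + 615
3000 = 4×615 + 540
615 = 1×540 + 75
540 = 7×75 + 15
75 = 5×15 + 0
gcd(9615, 31845) = 15.
Back-substituting:
15 = 540 − 7·75
15 = −7·615 + 8·540
15 = 8·3000 − 39·615
15 = −39·9615 + 125·3000
15 = 125·31845 − 414·9615
So 15 = (125)·31845 + (-414)·9615.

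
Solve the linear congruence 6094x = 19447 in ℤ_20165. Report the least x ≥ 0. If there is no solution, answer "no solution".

14983

First find gcd(6094, 20165):
20165 = 3×6094 + 1883
6094 = 3×1883 + 445
1883 = 4×445 + 103
445 = 4×103 + 33
103 = 3×33 + 4
33 = 8×4 + 1
4 = 4×1 + 0
gcd = 1, so a unique solution mod 20165 exists.
Back-substitute for the Bézout coefficients:
1 = 33 − 8·4
1 = −8·103 + 25·33
1 = 25·445 − 108·103
1 = −108·1883 + 457·445
1 = 457·6094 − 1479·1883
1 = −1479·20165 + 4894·6094
So 6094·(4894) ≡ 1 (mod 20165), giving 6094⁻¹ ≡ 4894.
x ≡ 6094⁻¹·19447 ≡ 4894·19447 ≡ 14983 (mod 20165).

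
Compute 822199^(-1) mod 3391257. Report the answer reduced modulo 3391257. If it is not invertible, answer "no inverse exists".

gcd(3391257, 822199) by repeated division:
3391257 = 4*822199 + 102461
822199 = 8*102461 + 2511
102461 = 40*2511 + 2021
2511 = 1*2021 + 490
2021 = 4*490 + 61
490 = 8*61 + 2
61 = 30*2 + 1
2 = 2*1 + 0
Since gcd(822199, 3391257) = 1, back-substitute to write 1 as a combination:
1 = 61 − 30·2
1 = −30·490 + 241·61
1 = 241·2021 − 994·490
1 = −994·2511 + 1235·2021
1 = 1235·102461 − 50394·2511
1 = −50394·822199 + 404387·102461
1 = 404387·3391257 − 1667942·822199
Hence 822199⁻¹ ≡ -1667942 ≡ 1723315 (mod 3391257).

1723315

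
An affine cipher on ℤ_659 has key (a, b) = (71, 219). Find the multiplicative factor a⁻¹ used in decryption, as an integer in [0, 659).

362

Apply the Euclidean algorithm to 659 and 71:
659 = 9·71 + 20
71 = 3·20 + 11
20 = 1·11 + 9
11 = 1·9 + 2
9 = 4·2 + 1
2 = 2·1 + 0
gcd = 1, so the inverse exists. Back-substitute:
1 = 9 − 4·2
1 = −4·11 + 5·9
1 = 5·20 − 9·11
1 = −9·71 + 32·20
1 = 32·659 − 297·71
So 71·(-297) ≡ 1 (mod 659), and -297 ≡ 362 (mod 659).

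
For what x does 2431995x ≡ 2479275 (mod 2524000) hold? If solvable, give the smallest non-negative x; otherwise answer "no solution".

First find gcd(2431995, 2524000):
2524000 = 1·2431995 + 92005
2431995 = 26·92005 + 39865
92005 = 2·39865 + 12275
39865 = 3·12275 + 3040
12275 = 4·3040 + 115
3040 = 26·115 + 50
115 = 2·50 + 15
50 = 3·15 + 5
15 = 3·5 + 0
gcd = 5 and 5 | 2479275, so solutions exist. Divide through by 5: 486399x ≡ 495855 (mod 504800).
Now find 486399⁻¹ mod 504800:
504800 = 1*486399 + 18401
486399 = 26*18401 + 7973
18401 = 2*7973 + 2455
7973 = 3*2455 + 608
2455 = 4*608 + 23
608 = 26*23 + 10
23 = 2*10 + 3
10 = 3*3 + 1
3 = 3*1 + 0
Back-substitute:
1 = 10 − 3·3
1 = −3·23 + 7·10
1 = 7·608 − 185·23
1 = −185·2455 + 747·608
1 = 747·7973 − 2426·2455
1 = −2426·18401 + 5599·7973
1 = 5599·486399 − 148000·18401
1 = −148000·504800 + 153599·486399
So 486399⁻¹ ≡ 153599 (mod 504800).
Then x ≡ 153599·495855 ≡ 122545 (mod 504800); the smallest non-negative solution is x = 122545.

122545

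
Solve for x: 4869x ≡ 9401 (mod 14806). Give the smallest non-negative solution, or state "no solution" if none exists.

First find gcd(4869, 14806):
14806 = 3*4869 + 199
4869 = 24*199 + 93
199 = 2*93 + 13
93 = 7*13 + 2
13 = 6*2 + 1
2 = 2*1 + 0
gcd = 1, so a unique solution mod 14806 exists.
Back-substitute for the Bézout coefficients:
1 = 13 − 6·2
1 = −6·93 + 43·13
1 = 43·199 − 92·93
1 = −92·4869 + 2251·199
1 = 2251·14806 − 6845·4869
So 4869·(-6845) ≡ 1 (mod 14806), giving 4869⁻¹ ≡ 7961.
x ≡ 4869⁻¹·9401 ≡ 7961·9401 ≡ 11837 (mod 14806).

11837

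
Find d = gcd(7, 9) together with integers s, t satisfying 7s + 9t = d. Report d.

Apply Euclid's algorithm to 9 and 7:
9 = 1*7 + 2
7 = 3*2 + 1
2 = 2*1 + 0
gcd(7, 9) = 1.
Express as a combination:
1 = 7 − 3·2
1 = −3·9 + 4·7
So 1 = (-3)·9 + (4)·7.

1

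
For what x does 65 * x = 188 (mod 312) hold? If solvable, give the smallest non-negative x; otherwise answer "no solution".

gcd(65, 312):
312 = 4·65 + 52
65 = 1·52 + 13
52 = 4·13 + 0
gcd = 13, but 13 ∤ 188, so the congruence has no solution.

no solution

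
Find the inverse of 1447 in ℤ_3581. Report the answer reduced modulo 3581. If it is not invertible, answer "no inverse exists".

834

Run Euclid on (3581, 1447):
3581 = 2·1447 + 687
1447 = 2·687 + 73
687 = 9·73 + 30
73 = 2·30 + 13
30 = 2·13 + 4
13 = 3·4 + 1
4 = 4·1 + 0
The gcd is 1. Working backward:
1 = 13 − 3·4
1 = −3·30 + 7·13
1 = 7·73 − 17·30
1 = −17·687 + 160·73
1 = 160·1447 − 337·687
1 = −337·3581 + 834·1447
So 1447·834 ≡ 1 (mod 3581).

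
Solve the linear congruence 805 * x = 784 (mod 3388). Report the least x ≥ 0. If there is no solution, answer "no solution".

First find gcd(805, 3388):
3388 = 4·805 + 168
805 = 4·168 + 133
168 = 1·133 + 35
133 = 3·35 + 28
35 = 1·28 + 7
28 = 4·7 + 0
gcd = 7 and 7 | 784, so solutions exist. Divide through by 7: 115x ≡ 112 (mod 484).
Now find 115⁻¹ mod 484:
484 = 4·115 + 24
115 = 4·24 + 19
24 = 1·19 + 5
19 = 3·5 + 4
5 = 1·4 + 1
4 = 4·1 + 0
Back-substitute:
1 = 5 − 4
1 = −19 + 4·5
1 = 4·24 − 5·19
1 = −5·115 + 24·24
1 = 24·484 − 101·115
So 115·(-101) ≡ 1 (mod 484), i.e. 115⁻¹ ≡ 383.
Then x ≡ 383·112 ≡ 304 (mod 484); the smallest non-negative solution is x = 304.

304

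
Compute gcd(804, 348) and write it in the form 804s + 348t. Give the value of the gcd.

12

Repeated division:
804 = 2·348 + 108
348 = 3·108 + 24
108 = 4·24 + 12
24 = 2·12 + 0
gcd(804, 348) = 12.
Back-substituting:
12 = 108 − 4·24
12 = −4·348 + 13·108
12 = 13·804 − 30·348
So 12 = (13)·804 + (-30)·348.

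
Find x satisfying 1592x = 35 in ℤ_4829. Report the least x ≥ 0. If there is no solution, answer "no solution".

4007

First find gcd(1592, 4829):
4829 = 3*1592 + 53
1592 = 30*53 + 2
53 = 26*2 + 1
2 = 2*1 + 0
gcd = 1, so a unique solution mod 4829 exists.
Back-substitute for the Bézout coefficients:
1 = 53 − 26·2
1 = −26·1592 + 781·53
1 = 781·4829 − 2369·1592
So 1592·(-2369) ≡ 1 (mod 4829), giving 1592⁻¹ ≡ 2460.
x ≡ 1592⁻¹·35 ≡ 2460·35 ≡ 4007 (mod 4829).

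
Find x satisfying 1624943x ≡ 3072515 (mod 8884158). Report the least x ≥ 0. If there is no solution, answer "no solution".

1512997

First find gcd(1624943, 8884158):
8884158 = 5*1624943 + 759443
1624943 = 2*759443 + 106057
759443 = 7*106057 + 17044
106057 = 6*17044 + 3793
17044 = 4*3793 + 1872
3793 = 2*1872 + 49
1872 = 38*49 + 10
49 = 4*10 + 9
10 = 1*9 + 1
9 = 9*1 + 0
gcd = 1, so a unique solution mod 8884158 exists.
Back-substitute for the Bézout coefficients:
1 = 10 − 9
1 = −49 + 5·10
1 = 5·1872 − 191·49
1 = −191·3793 + 387·1872
1 = 387·17044 − 1739·3793
1 = −1739·106057 + 10821·17044
1 = 10821·759443 − 77486·106057
1 = −77486·1624943 + 165793·759443
1 = 165793·8884158 − 906451·1624943
So 1624943·(-906451) ≡ 1 (mod 8884158), giving 1624943⁻¹ ≡ 7977707.
x ≡ 1624943⁻¹·3072515 ≡ 7977707·3072515 ≡ 1512997 (mod 8884158).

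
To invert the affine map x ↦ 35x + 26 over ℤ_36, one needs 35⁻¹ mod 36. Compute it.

35

Apply the Euclidean algorithm to 36 and 35:
36 = 1*35 + 1
35 = 35*1 + 0
The gcd is 1. Working backward:
1 = 36 − 35
Thus 35·(-1) ≡ 1 (mod 36); reducing, -1 mod 36 = 35.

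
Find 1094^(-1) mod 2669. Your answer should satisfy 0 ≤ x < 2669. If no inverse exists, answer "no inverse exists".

1193

Apply the Euclidean algorithm to 2669 and 1094:
2669 = 2·1094 + 481
1094 = 2·481 + 132
481 = 3·132 + 85
132 = 1·85 + 47
85 = 1·47 + 38
47 = 1·38 + 9
38 = 4·9 + 2
9 = 4·2 + 1
2 = 2·1 + 0
Since gcd(1094, 2669) = 1, back-substitute to write 1 as a combination:
1 = 9 − 4·2
1 = −4·38 + 17·9
1 = 17·47 − 21·38
1 = −21·85 + 38·47
1 = 38·132 − 59·85
1 = −59·481 + 215·132
1 = 215·1094 − 489·481
1 = −489·2669 + 1193·1094
So 1094·1193 ≡ 1 (mod 2669).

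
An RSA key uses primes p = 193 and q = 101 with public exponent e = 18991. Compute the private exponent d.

8911

φ(n) = (p−1)(q−1) = 192·100 = 19200.
Need d with 18991·d ≡ 1 (mod 19200). Apply the extended Euclidean algorithm:
19200 = 1·18991 + 209
18991 = 90·209 + 181
209 = 1·181 + 28
181 = 6·28 + 13
28 = 2·13 + 2
13 = 6·2 + 1
2 = 2·1 + 0
Back-substitute:
1 = 13 − 6·2
1 = −6·28 + 13·13
1 = 13·181 − 84·28
1 = −84·209 + 97·181
1 = 97·18991 − 8814·209
1 = −8814·19200 + 8911·18991
So 18991·8911 ≡ 1 (mod 19200), hence d = 8911.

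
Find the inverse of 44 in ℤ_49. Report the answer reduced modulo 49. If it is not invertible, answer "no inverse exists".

Extended Euclidean algorithm:
49 = 1×44 + 5
44 = 8×5 + 4
5 = 1×4 + 1
4 = 4×1 + 0
gcd = 1, so the inverse exists. Back-substitute:
1 = 5 − 4
1 = −44 + 9·5
1 = 9·49 − 10·44
So 44·(-10) ≡ 1 (mod 49), and -10 ≡ 39 (mod 49).

39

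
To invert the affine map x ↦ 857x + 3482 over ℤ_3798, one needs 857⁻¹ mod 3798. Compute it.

Run Euclid on (3798, 857):
3798 = 4×857 + 370
857 = 2×370 + 117
370 = 3×117 + 19
117 = 6×19 + 3
19 = 6×3 + 1
3 = 3×1 + 0
The gcd is 1. Working backward:
1 = 19 − 6·3
1 = −6·117 + 37·19
1 = 37·370 − 117·117
1 = −117·857 + 271·370
1 = 271·3798 − 1201·857
Thus 857·(-1201) ≡ 1 (mod 3798); reducing, -1201 mod 3798 = 2597.

2597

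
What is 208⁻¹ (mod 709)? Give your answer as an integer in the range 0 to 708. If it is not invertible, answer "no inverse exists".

392

Extended Euclidean algorithm:
709 = 3×208 + 85
208 = 2×85 + 38
85 = 2×38 + 9
38 = 4×9 + 2
9 = 4×2 + 1
2 = 2×1 + 0
The gcd is 1. Working backward:
1 = 9 − 4·2
1 = −4·38 + 17·9
1 = 17·85 − 38·38
1 = −38·208 + 93·85
1 = 93·709 − 317·208
Hence 208⁻¹ ≡ -317 ≡ 392 (mod 709).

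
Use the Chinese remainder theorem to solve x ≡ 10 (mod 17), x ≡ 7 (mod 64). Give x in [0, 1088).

Write x = 10 + 17·k. Then 17·k ≡ 7 − 10 ≡ 61 (mod 64).
Need 17⁻¹ mod 64. Extended Euclid on (64, 17):
64 = 3·17 + 13
17 = 1·13 + 4
13 = 3·4 + 1
4 = 4·1 + 0
Back-substitute:
1 = 13 − 3·4
1 = −3·17 + 4·13
1 = 4·64 − 15·17
17⁻¹ ≡ 49 (mod 64), so k ≡ 49·61 ≡ 45 (mod 64).
x = 10 + 17·45 = 775.

775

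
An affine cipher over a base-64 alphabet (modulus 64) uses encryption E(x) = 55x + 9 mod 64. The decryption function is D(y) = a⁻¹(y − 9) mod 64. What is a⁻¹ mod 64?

Apply the Euclidean algorithm to 64 and 55:
64 = 1·55 + 9
55 = 6·9 + 1
9 = 9·1 + 0
Since gcd(55, 64) = 1, back-substitute to write 1 as a combination:
1 = 55 − 6·9
1 = −6·64 + 7·55
So 55·7 ≡ 1 (mod 64).

7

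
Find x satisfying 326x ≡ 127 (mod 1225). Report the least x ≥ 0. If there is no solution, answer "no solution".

177

First find gcd(326, 1225):
1225 = 3×326 + 247
326 = 1×247 + 79
247 = 3×79 + 10
79 = 7×10 + 9
10 = 1×9 + 1
9 = 9×1 + 0
gcd = 1, so a unique solution mod 1225 exists.
Back-substitute for the Bézout coefficients:
1 = 10 − 9
1 = −79 + 8·10
1 = 8·247 − 25·79
1 = −25·326 + 33·247
1 = 33·1225 − 124·326
So 326·(-124) ≡ 1 (mod 1225), giving 326⁻¹ ≡ 1101.
x ≡ 326⁻¹·127 ≡ 1101·127 ≡ 177 (mod 1225).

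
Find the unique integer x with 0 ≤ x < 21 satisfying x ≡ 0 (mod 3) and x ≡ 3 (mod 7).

3

Write x = 0 + 3·k. Then 3·k ≡ 3 − 0 ≡ 3 (mod 7).
Need 3⁻¹ mod 7. Extended Euclid on (7, 3):
7 = 2×3 + 1
3 = 3×1 + 0
Back-substitute:
1 = 7 − 2·3
3⁻¹ ≡ 5 (mod 7), so k ≡ 5·3 ≡ 1 (mod 7).
x = 0 + 3·1 = 3.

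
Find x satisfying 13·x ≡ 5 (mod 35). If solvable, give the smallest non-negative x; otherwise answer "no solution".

30

First find gcd(13, 35):
35 = 2·13 + 9
13 = 1·9 + 4
9 = 2·4 + 1
4 = 4·1 + 0
gcd = 1, so a unique solution mod 35 exists.
Back-substitute for the Bézout coefficients:
1 = 9 − 2·4
1 = −2·13 + 3·9
1 = 3·35 − 8·13
So 13·(-8) ≡ 1 (mod 35), giving 13⁻¹ ≡ 27.
x ≡ 13⁻¹·5 ≡ 27·5 ≡ 30 (mod 35).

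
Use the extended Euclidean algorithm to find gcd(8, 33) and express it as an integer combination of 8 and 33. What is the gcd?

1

Apply Euclid's algorithm to 33 and 8:
33 = 4×8 + 1
8 = 8×1 + 0
gcd(8, 33) = 1.
Express as a combination:
1 = 33 − 4·8
So 1 = (1)·33 + (-4)·8.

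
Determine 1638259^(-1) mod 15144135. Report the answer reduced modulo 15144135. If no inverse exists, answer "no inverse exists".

Extended Euclidean algorithm:
15144135 = 9×1638259 + 399804
1638259 = 4×399804 + 39043
399804 = 10×39043 + 9374
39043 = 4×9374 + 1547
9374 = 6×1547 + 92
1547 = 16×92 + 75
92 = 1×75 + 17
75 = 4×17 + 7
17 = 2×7 + 3
7 = 2×3 + 1
3 = 3×1 + 0
The gcd is 1. Working backward:
1 = 7 − 2·3
1 = −2·17 + 5·7
1 = 5·75 − 22·17
1 = −22·92 + 27·75
1 = 27·1547 − 454·92
1 = −454·9374 + 2751·1547
1 = 2751·39043 − 11458·9374
1 = −11458·399804 + 117331·39043
1 = 117331·1638259 − 480782·399804
1 = −480782·15144135 + 4444369·1638259
So 1638259·4444369 ≡ 1 (mod 15144135).

4444369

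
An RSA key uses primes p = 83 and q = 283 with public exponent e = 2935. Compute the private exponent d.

2923

φ(n) = (p−1)(q−1) = 82·282 = 23124.
Need d with 2935·d ≡ 1 (mod 23124). Apply the extended Euclidean algorithm:
23124 = 7*2935 + 2579
2935 = 1*2579 + 356
2579 = 7*356 + 87
356 = 4*87 + 8
87 = 10*8 + 7
8 = 1*7 + 1
7 = 7*1 + 0
Back-substitute:
1 = 8 − 7
1 = −87 + 11·8
1 = 11·356 − 45·87
1 = −45·2579 + 326·356
1 = 326·2935 − 371·2579
1 = −371·23124 + 2923·2935
So 2935·2923 ≡ 1 (mod 23124), hence d = 2923.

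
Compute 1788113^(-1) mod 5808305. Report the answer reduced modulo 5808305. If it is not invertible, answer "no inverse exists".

1108647

Extended Euclidean algorithm:
5808305 = 3*1788113 + 443966
1788113 = 4*443966 + 12249
443966 = 36*12249 + 3002
12249 = 4*3002 + 241
3002 = 12*241 + 110
241 = 2*110 + 21
110 = 5*21 + 5
21 = 4*5 + 1
5 = 5*1 + 0
Since gcd(1788113, 5808305) = 1, back-substitute to write 1 as a combination:
1 = 21 − 4·5
1 = −4·110 + 21·21
1 = 21·241 − 46·110
1 = −46·3002 + 573·241
1 = 573·12249 − 2338·3002
1 = −2338·443966 + 84741·12249
1 = 84741·1788113 − 341302·443966
1 = −341302·5808305 + 1108647·1788113
So 1788113·1108647 ≡ 1 (mod 5808305).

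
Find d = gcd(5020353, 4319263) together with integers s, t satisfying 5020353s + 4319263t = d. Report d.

Apply Euclid's algorithm to 5020353 and 4319263:
5020353 = 1*4319263 + 701090
4319263 = 6*701090 + 112723
701090 = 6*112723 + 24752
112723 = 4*24752 + 13715
24752 = 1*13715 + 11037
13715 = 1*11037 + 2678
11037 = 4*2678 + 325
2678 = 8*325 + 78
325 = 4*78 + 13
78 = 6*13 + 0
gcd(5020353, 4319263) = 13.
Express as a combination:
13 = 325 − 4·78
13 = −4·2678 + 33·325
13 = 33·11037 − 136·2678
13 = −136·13715 + 169·11037
13 = 169·24752 − 305·13715
13 = −305·112723 + 1389·24752
13 = 1389·701090 − 8639·112723
13 = −8639·4319263 + 53223·701090
13 = 53223·5020353 − 61862·4319263
So 13 = (53223)·5020353 + (-61862)·4319263.

13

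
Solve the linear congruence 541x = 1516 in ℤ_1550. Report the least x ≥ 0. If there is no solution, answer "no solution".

First find gcd(541, 1550):
1550 = 2*541 + 468
541 = 1*468 + 73
468 = 6*73 + 30
73 = 2*30 + 13
30 = 2*13 + 4
13 = 3*4 + 1
4 = 4*1 + 0
gcd = 1, so a unique solution mod 1550 exists.
Back-substitute for the Bézout coefficients:
1 = 13 − 3·4
1 = −3·30 + 7·13
1 = 7·73 − 17·30
1 = −17·468 + 109·73
1 = 109·541 − 126·468
1 = −126·1550 + 361·541
So 541·(361) ≡ 1 (mod 1550), giving 541⁻¹ ≡ 361.
x ≡ 541⁻¹·1516 ≡ 361·1516 ≡ 126 (mod 1550).

126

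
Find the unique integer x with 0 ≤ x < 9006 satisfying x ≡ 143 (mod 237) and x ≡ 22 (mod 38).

Write x = 143 + 237·k. Then 237·k ≡ 22 − 143 ≡ 31 (mod 38).
Need 237⁻¹ mod 38. Extended Euclid on (38, 9):
38 = 4*9 + 2
9 = 4*2 + 1
2 = 2*1 + 0
Back-substitute:
1 = 9 − 4·2
1 = −4·38 + 17·9
237⁻¹ ≡ 17 (mod 38), so k ≡ 17·31 ≡ 33 (mod 38).
x = 143 + 237·33 = 7964.

7964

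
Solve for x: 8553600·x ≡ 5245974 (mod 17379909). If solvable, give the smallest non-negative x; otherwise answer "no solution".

First find gcd(8553600, 17379909):
17379909 = 2*8553600 + 272709
8553600 = 31*272709 + 99621
272709 = 2*99621 + 73467
99621 = 1*73467 + 26154
73467 = 2*26154 + 21159
26154 = 1*21159 + 4995
21159 = 4*4995 + 1179
4995 = 4*1179 + 279
1179 = 4*279 + 63
279 = 4*63 + 27
63 = 2*27 + 9
27 = 3*9 + 0
gcd = 9 and 9 | 5245974, so solutions exist. Divide through by 9: 950400x ≡ 582886 (mod 1931101).
Now find 950400⁻¹ mod 1931101:
1931101 = 2*950400 + 30301
950400 = 31*30301 + 11069
30301 = 2*11069 + 8163
11069 = 1*8163 + 2906
8163 = 2*2906 + 2351
2906 = 1*2351 + 555
2351 = 4*555 + 131
555 = 4*131 + 31
131 = 4*31 + 7
31 = 4*7 + 3
7 = 2*3 + 1
3 = 3*1 + 0
Back-substitute:
1 = 7 − 2·3
1 = −2·31 + 9·7
1 = 9·131 − 38·31
1 = −38·555 + 161·131
1 = 161·2351 − 682·555
1 = −682·2906 + 843·2351
1 = 843·8163 − 2368·2906
1 = −2368·11069 + 3211·8163
1 = 3211·30301 − 8790·11069
1 = −8790·950400 + 275701·30301
1 = 275701·1931101 − 560192·950400
So 950400·(-560192) ≡ 1 (mod 1931101), i.e. 950400⁻¹ ≡ 1370909.
Then x ≡ 1370909·582886 ≡ 1793978 (mod 1931101); the smallest non-negative solution is x = 1793978.

1793978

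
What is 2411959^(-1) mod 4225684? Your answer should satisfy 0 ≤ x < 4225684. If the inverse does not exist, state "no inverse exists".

4069967

Run Euclid on (4225684, 2411959):
4225684 = 1*2411959 + 1813725
2411959 = 1*1813725 + 598234
1813725 = 3*598234 + 19023
598234 = 31*19023 + 8521
19023 = 2*8521 + 1981
8521 = 4*1981 + 597
1981 = 3*597 + 190
597 = 3*190 + 27
190 = 7*27 + 1
27 = 27*1 + 0
The gcd is 1. Working backward:
1 = 190 − 7·27
1 = −7·597 + 22·190
1 = 22·1981 − 73·597
1 = −73·8521 + 314·1981
1 = 314·19023 − 701·8521
1 = −701·598234 + 22045·19023
1 = 22045·1813725 − 66836·598234
1 = −66836·2411959 + 88881·1813725
1 = 88881·4225684 − 155717·2411959
Thus 2411959·(-155717) ≡ 1 (mod 4225684); reducing, -155717 mod 4225684 = 4069967.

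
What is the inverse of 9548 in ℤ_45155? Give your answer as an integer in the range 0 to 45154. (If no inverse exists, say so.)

no inverse exists

Compute gcd(9548, 45155):
45155 = 4·9548 + 6963
9548 = 1·6963 + 2585
6963 = 2·2585 + 1793
2585 = 1·1793 + 792
1793 = 2·792 + 209
792 = 3·209 + 165
209 = 1·165 + 44
165 = 3·44 + 33
44 = 1·33 + 11
33 = 3·11 + 0
Since gcd = 11 > 1, 9548 is not a unit mod 45155.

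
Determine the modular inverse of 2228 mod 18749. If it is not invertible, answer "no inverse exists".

Run Euclid on (18749, 2228):
18749 = 8*2228 + 925
2228 = 2*925 + 378
925 = 2*378 + 169
378 = 2*169 + 40
169 = 4*40 + 9
40 = 4*9 + 4
9 = 2*4 + 1
4 = 4*1 + 0
gcd = 1, so the inverse exists. Back-substitute:
1 = 9 − 2·4
1 = −2·40 + 9·9
1 = 9·169 − 38·40
1 = −38·378 + 85·169
1 = 85·925 − 208·378
1 = −208·2228 + 501·925
1 = 501·18749 − 4216·2228
Hence 2228⁻¹ ≡ -4216 ≡ 14533 (mod 18749).

14533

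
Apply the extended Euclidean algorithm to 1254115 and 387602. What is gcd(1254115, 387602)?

1

Euclidean algorithm:
1254115 = 3·387602 + 91309
387602 = 4·91309 + 22366
91309 = 4·22366 + 1845
22366 = 12·1845 + 226
1845 = 8·226 + 37
226 = 6·37 + 4
37 = 9·4 + 1
4 = 4·1 + 0
gcd(1254115, 387602) = 1.
Express as a combination:
1 = 37 − 9·4
1 = −9·226 + 55·37
1 = 55·1845 − 449·226
1 = −449·22366 + 5443·1845
1 = 5443·91309 − 22221·22366
1 = −22221·387602 + 94327·91309
1 = 94327·1254115 − 305202·387602
So 1 = (94327)·1254115 + (-305202)·387602.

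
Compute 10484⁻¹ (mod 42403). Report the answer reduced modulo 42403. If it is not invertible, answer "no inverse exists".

13529

gcd(42403, 10484) by repeated division:
42403 = 4·10484 + 467
10484 = 22·467 + 210
467 = 2·210 + 47
210 = 4·47 + 22
47 = 2·22 + 3
22 = 7·3 + 1
3 = 3·1 + 0
Since gcd(10484, 42403) = 1, back-substitute to write 1 as a combination:
1 = 22 − 7·3
1 = −7·47 + 15·22
1 = 15·210 − 67·47
1 = −67·467 + 149·210
1 = 149·10484 − 3345·467
1 = −3345·42403 + 13529·10484
So 10484·13529 ≡ 1 (mod 42403).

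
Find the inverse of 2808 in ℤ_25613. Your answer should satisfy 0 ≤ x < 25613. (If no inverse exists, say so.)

6084

gcd(25613, 2808) by repeated division:
25613 = 9×2808 + 341
2808 = 8×341 + 80
341 = 4×80 + 21
80 = 3×21 + 17
21 = 1×17 + 4
17 = 4×4 + 1
4 = 4×1 + 0
The gcd is 1. Working backward:
1 = 17 − 4·4
1 = −4·21 + 5·17
1 = 5·80 − 19·21
1 = −19·341 + 81·80
1 = 81·2808 − 667·341
1 = −667·25613 + 6084·2808
So 2808·6084 ≡ 1 (mod 25613).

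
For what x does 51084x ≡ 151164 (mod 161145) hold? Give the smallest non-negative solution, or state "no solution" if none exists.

First find gcd(51084, 161145):
161145 = 3*51084 + 7893
51084 = 6*7893 + 3726
7893 = 2*3726 + 441
3726 = 8*441 + 198
441 = 2*198 + 45
198 = 4*45 + 18
45 = 2*18 + 9
18 = 2*9 + 0
gcd = 9 and 9 | 151164, so solutions exist. Divide through by 9: 5676x ≡ 16796 (mod 17905).
Now find 5676⁻¹ mod 17905:
17905 = 3·5676 + 877
5676 = 6·877 + 414
877 = 2·414 + 49
414 = 8·49 + 22
49 = 2·22 + 5
22 = 4·5 + 2
5 = 2·2 + 1
2 = 2·1 + 0
Back-substitute:
1 = 5 − 2·2
1 = −2·22 + 9·5
1 = 9·49 − 20·22
1 = −20·414 + 169·49
1 = 169·877 − 358·414
1 = −358·5676 + 2317·877
1 = 2317·17905 − 7309·5676
So 5676·(-7309) ≡ 1 (mod 17905), i.e. 5676⁻¹ ≡ 10596.
Then x ≡ 10596·16796 ≡ 12621 (mod 17905); the smallest non-negative solution is x = 12621.

12621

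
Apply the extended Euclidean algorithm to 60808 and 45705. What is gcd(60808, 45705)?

Euclidean algorithm:
60808 = 1·45705 + 15103
45705 = 3·15103 + 396
15103 = 38·396 + 55
396 = 7·55 + 11
55 = 5·11 + 0
gcd(60808, 45705) = 11.
Express as a combination:
11 = 396 − 7·55
11 = −7·15103 + 267·396
11 = 267·45705 − 808·15103
11 = −808·60808 + 1075·45705
So 11 = (-808)·60808 + (1075)·45705.

11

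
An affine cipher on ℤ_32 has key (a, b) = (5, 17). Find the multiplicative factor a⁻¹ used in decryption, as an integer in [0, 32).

13

Run Euclid on (32, 5):
32 = 6×5 + 2
5 = 2×2 + 1
2 = 2×1 + 0
The gcd is 1. Working backward:
1 = 5 − 2·2
1 = −2·32 + 13·5
So 5·13 ≡ 1 (mod 32).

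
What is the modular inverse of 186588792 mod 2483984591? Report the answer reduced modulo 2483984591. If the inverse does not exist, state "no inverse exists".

1735516209

gcd(2483984591, 186588792) by repeated division:
2483984591 = 13·186588792 + 58330295
186588792 = 3·58330295 + 11597907
58330295 = 5·11597907 + 340760
11597907 = 34·340760 + 12067
340760 = 28·12067 + 2884
12067 = 4·2884 + 531
2884 = 5·531 + 229
531 = 2·229 + 73
229 = 3·73 + 10
73 = 7·10 + 3
10 = 3·3 + 1
3 = 3·1 + 0
The gcd is 1. Working backward:
1 = 10 − 3·3
1 = −3·73 + 22·10
1 = 22·229 − 69·73
1 = −69·531 + 160·229
1 = 160·2884 − 869·531
1 = −869·12067 + 3636·2884
1 = 3636·340760 − 102677·12067
1 = −102677·11597907 + 3494654·340760
1 = 3494654·58330295 − 17575947·11597907
1 = −17575947·186588792 + 56222495·58330295
1 = 56222495·2483984591 − 748468382·186588792
Thus 186588792·(-748468382) ≡ 1 (mod 2483984591); reducing, -748468382 mod 2483984591 = 1735516209.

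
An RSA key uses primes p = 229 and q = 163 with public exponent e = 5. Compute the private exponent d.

φ(n) = (p−1)(q−1) = 228·162 = 36936.
Need d with 5·d ≡ 1 (mod 36936). Apply the extended Euclidean algorithm:
36936 = 7387*5 + 1
5 = 5*1 + 0
Back-substitute:
1 = 36936 − 7387·5
So 5·(-7387) ≡ 1 (mod 36936), hence d ≡ -7387 ≡ 29549 (mod 36936).

29549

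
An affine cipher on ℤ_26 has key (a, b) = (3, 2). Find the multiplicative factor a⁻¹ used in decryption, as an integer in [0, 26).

9

Run Euclid on (26, 3):
26 = 8·3 + 2
3 = 1·2 + 1
2 = 2·1 + 0
gcd = 1, so the inverse exists. Back-substitute:
1 = 3 − 2
1 = −26 + 9·3
So 3·9 ≡ 1 (mod 26).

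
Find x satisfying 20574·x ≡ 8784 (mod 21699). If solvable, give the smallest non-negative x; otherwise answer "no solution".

783

First find gcd(20574, 21699):
21699 = 1×20574 + 1125
20574 = 18×1125 + 324
1125 = 3×324 + 153
324 = 2×153 + 18
153 = 8×18 + 9
18 = 2×9 + 0
gcd = 9 and 9 | 8784, so solutions exist. Divide through by 9: 2286x ≡ 976 (mod 2411).
Now find 2286⁻¹ mod 2411:
2411 = 1×2286 + 125
2286 = 18×125 + 36
125 = 3×36 + 17
36 = 2×17 + 2
17 = 8×2 + 1
2 = 2×1 + 0
Back-substitute:
1 = 17 − 8·2
1 = −8·36 + 17·17
1 = 17·125 − 59·36
1 = −59·2286 + 1079·125
1 = 1079·2411 − 1138·2286
So 2286·(-1138) ≡ 1 (mod 2411), i.e. 2286⁻¹ ≡ 1273.
Then x ≡ 1273·976 ≡ 783 (mod 2411); the smallest non-negative solution is x = 783.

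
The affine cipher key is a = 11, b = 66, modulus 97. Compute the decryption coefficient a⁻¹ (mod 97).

gcd(97, 11) by repeated division:
97 = 8×11 + 9
11 = 1×9 + 2
9 = 4×2 + 1
2 = 2×1 + 0
Since gcd(11, 97) = 1, back-substitute to write 1 as a combination:
1 = 9 − 4·2
1 = −4·11 + 5·9
1 = 5·97 − 44·11
Hence 11⁻¹ ≡ -44 ≡ 53 (mod 97).

53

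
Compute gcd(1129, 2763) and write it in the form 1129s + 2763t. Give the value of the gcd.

Euclidean algorithm:
2763 = 2*1129 + 505
1129 = 2*505 + 119
505 = 4*119 + 29
119 = 4*29 + 3
29 = 9*3 + 2
3 = 1*2 + 1
2 = 2*1 + 0
gcd(1129, 2763) = 1.
Working backward:
1 = 3 − 2
1 = −29 + 10·3
1 = 10·119 − 41·29
1 = −41·505 + 174·119
1 = 174·1129 − 389·505
1 = −389·2763 + 952·1129
So 1 = (-389)·2763 + (952)·1129.

1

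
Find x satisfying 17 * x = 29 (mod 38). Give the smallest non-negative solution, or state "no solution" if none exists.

First find gcd(17, 38):
38 = 2·17 + 4
17 = 4·4 + 1
4 = 4·1 + 0
gcd = 1, so a unique solution mod 38 exists.
Back-substitute for the Bézout coefficients:
1 = 17 − 4·4
1 = −4·38 + 9·17
So 17·(9) ≡ 1 (mod 38), giving 17⁻¹ ≡ 9.
x ≡ 17⁻¹·29 ≡ 9·29 ≡ 33 (mod 38).

33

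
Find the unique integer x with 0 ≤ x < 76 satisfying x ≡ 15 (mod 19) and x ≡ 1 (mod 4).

53

Write x = 15 + 19·k. Then 19·k ≡ 1 − 15 ≡ 2 (mod 4).
Need 19⁻¹ mod 4. Extended Euclid on (4, 3):
4 = 1*3 + 1
3 = 3*1 + 0
Back-substitute:
1 = 4 − 3
19⁻¹ ≡ 3 (mod 4), so k ≡ 3·2 ≡ 2 (mod 4).
x = 15 + 19·2 = 53.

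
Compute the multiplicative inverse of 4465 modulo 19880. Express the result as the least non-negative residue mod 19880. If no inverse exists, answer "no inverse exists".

Compute gcd(4465, 19880):
19880 = 4*4465 + 2020
4465 = 2*2020 + 425
2020 = 4*425 + 320
425 = 1*320 + 105
320 = 3*105 + 5
105 = 21*5 + 0
gcd(4465, 19880) = 5 ≠ 1, so 4465 has no multiplicative inverse modulo 19880.

no inverse exists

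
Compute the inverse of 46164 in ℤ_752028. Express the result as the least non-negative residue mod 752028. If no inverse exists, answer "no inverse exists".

Compute gcd(46164, 752028):
752028 = 16*46164 + 13404
46164 = 3*13404 + 5952
13404 = 2*5952 + 1500
5952 = 3*1500 + 1452
1500 = 1*1452 + 48
1452 = 30*48 + 12
48 = 4*12 + 0
The gcd is 12, not 1, hence no inverse exists.

no inverse exists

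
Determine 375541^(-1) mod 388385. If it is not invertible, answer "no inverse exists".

Apply the Euclidean algorithm to 388385 and 375541:
388385 = 1·375541 + 12844
375541 = 29·12844 + 3065
12844 = 4·3065 + 584
3065 = 5·584 + 145
584 = 4·145 + 4
145 = 36·4 + 1
4 = 4·1 + 0
gcd = 1, so the inverse exists. Back-substitute:
1 = 145 − 36·4
1 = −36·584 + 145·145
1 = 145·3065 − 761·584
1 = −761·12844 + 3189·3065
1 = 3189·375541 − 93242·12844
1 = −93242·388385 + 96431·375541
So 375541·96431 ≡ 1 (mod 388385).

96431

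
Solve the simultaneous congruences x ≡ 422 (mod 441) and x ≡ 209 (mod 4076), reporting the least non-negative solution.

Write x = 422 + 441·k. Then 441·k ≡ 209 − 422 ≡ 3863 (mod 4076).
Need 441⁻¹ mod 4076. Extended Euclid on (4076, 441):
4076 = 9*441 + 107
441 = 4*107 + 13
107 = 8*13 + 3
13 = 4*3 + 1
3 = 3*1 + 0
Back-substitute:
1 = 13 − 4·3
1 = −4·107 + 33·13
1 = 33·441 − 136·107
1 = −136·4076 + 1257·441
441⁻¹ ≡ 1257 (mod 4076), so k ≡ 1257·3863 ≡ 1275 (mod 4076).
x = 422 + 441·1275 = 562697.

562697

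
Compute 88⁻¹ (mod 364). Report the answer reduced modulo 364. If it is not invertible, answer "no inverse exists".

no inverse exists

Euclidean algorithm on 364, 88:
364 = 4·88 + 12
88 = 7·12 + 4
12 = 3·4 + 0
The gcd is 4, not 1, hence no inverse exists.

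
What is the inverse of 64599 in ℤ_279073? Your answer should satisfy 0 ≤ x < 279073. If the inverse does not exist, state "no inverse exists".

27277

Extended Euclidean algorithm:
279073 = 4*64599 + 20677
64599 = 3*20677 + 2568
20677 = 8*2568 + 133
2568 = 19*133 + 41
133 = 3*41 + 10
41 = 4*10 + 1
10 = 10*1 + 0
Since gcd(64599, 279073) = 1, back-substitute to write 1 as a combination:
1 = 41 − 4·10
1 = −4·133 + 13·41
1 = 13·2568 − 251·133
1 = −251·20677 + 2021·2568
1 = 2021·64599 − 6314·20677
1 = −6314·279073 + 27277·64599
So 64599·27277 ≡ 1 (mod 279073).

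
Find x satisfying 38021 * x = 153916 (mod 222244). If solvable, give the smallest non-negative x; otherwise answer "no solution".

First find gcd(38021, 222244):
222244 = 5·38021 + 32139
38021 = 1·32139 + 5882
32139 = 5·5882 + 2729
5882 = 2·2729 + 424
2729 = 6·424 + 185
424 = 2·185 + 54
185 = 3·54 + 23
54 = 2·23 + 8
23 = 2·8 + 7
8 = 1·7 + 1
7 = 7·1 + 0
gcd = 1, so a unique solution mod 222244 exists.
Back-substitute for the Bézout coefficients:
1 = 8 − 7
1 = −23 + 3·8
1 = 3·54 − 7·23
1 = −7·185 + 24·54
1 = 24·424 − 55·185
1 = −55·2729 + 354·424
1 = 354·5882 − 763·2729
1 = −763·32139 + 4169·5882
1 = 4169·38021 − 4932·32139
1 = −4932·222244 + 28829·38021
So 38021·(28829) ≡ 1 (mod 222244), giving 38021⁻¹ ≡ 28829.
x ≡ 38021⁻¹·153916 ≡ 28829·153916 ≡ 142904 (mod 222244).

142904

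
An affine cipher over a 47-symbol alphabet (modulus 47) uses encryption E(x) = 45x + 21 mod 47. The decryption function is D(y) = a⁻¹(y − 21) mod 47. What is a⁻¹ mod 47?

Apply the Euclidean algorithm to 47 and 45:
47 = 1×45 + 2
45 = 22×2 + 1
2 = 2×1 + 0
gcd = 1, so the inverse exists. Back-substitute:
1 = 45 − 22·2
1 = −22·47 + 23·45
So 45·23 ≡ 1 (mod 47).

23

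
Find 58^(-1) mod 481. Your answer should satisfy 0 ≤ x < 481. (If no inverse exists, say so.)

Extended Euclidean algorithm:
481 = 8*58 + 17
58 = 3*17 + 7
17 = 2*7 + 3
7 = 2*3 + 1
3 = 3*1 + 0
Since gcd(58, 481) = 1, back-substitute to write 1 as a combination:
1 = 7 − 2·3
1 = −2·17 + 5·7
1 = 5·58 − 17·17
1 = −17·481 + 141·58
So 58·141 ≡ 1 (mod 481).

141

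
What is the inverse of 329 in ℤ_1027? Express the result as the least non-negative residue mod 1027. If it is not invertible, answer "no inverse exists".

Run Euclid on (1027, 329):
1027 = 3·329 + 40
329 = 8·40 + 9
40 = 4·9 + 4
9 = 2·4 + 1
4 = 4·1 + 0
Since gcd(329, 1027) = 1, back-substitute to write 1 as a combination:
1 = 9 − 2·4
1 = −2·40 + 9·9
1 = 9·329 − 74·40
1 = −74·1027 + 231·329
So 329·231 ≡ 1 (mod 1027).

231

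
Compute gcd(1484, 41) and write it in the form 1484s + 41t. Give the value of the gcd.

1

Euclidean algorithm:
1484 = 36×41 + 8
41 = 5×8 + 1
8 = 8×1 + 0
gcd(1484, 41) = 1.
Back-substituting:
1 = 41 − 5·8
1 = −5·1484 + 181·41
So 1 = (-5)·1484 + (181)·41.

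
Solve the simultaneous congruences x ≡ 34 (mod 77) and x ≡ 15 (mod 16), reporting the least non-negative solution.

Write x = 34 + 77·k. Then 77·k ≡ 15 − 34 ≡ 13 (mod 16).
Need 77⁻¹ mod 16. Extended Euclid on (16, 13):
16 = 1×13 + 3
13 = 4×3 + 1
3 = 3×1 + 0
Back-substitute:
1 = 13 − 4·3
1 = −4·16 + 5·13
77⁻¹ ≡ 5 (mod 16), so k ≡ 5·13 ≡ 1 (mod 16).
x = 34 + 77·1 = 111.

111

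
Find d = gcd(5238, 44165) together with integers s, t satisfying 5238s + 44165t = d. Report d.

Repeated division:
44165 = 8*5238 + 2261
5238 = 2*2261 + 716
2261 = 3*716 + 113
716 = 6*113 + 38
113 = 2*38 + 37
38 = 1*37 + 1
37 = 37*1 + 0
gcd(5238, 44165) = 1.
Back-substituting:
1 = 38 − 37
1 = −113 + 3·38
1 = 3·716 − 19·113
1 = −19·2261 + 60·716
1 = 60·5238 − 139·2261
1 = −139·44165 + 1172·5238
So 1 = (-139)·44165 + (1172)·5238.

1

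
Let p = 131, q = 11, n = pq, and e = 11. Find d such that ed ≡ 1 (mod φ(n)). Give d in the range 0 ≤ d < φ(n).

591

φ(n) = (p−1)(q−1) = 130·10 = 1300.
Need d with 11·d ≡ 1 (mod 1300). Apply the extended Euclidean algorithm:
1300 = 118·11 + 2
11 = 5·2 + 1
2 = 2·1 + 0
Back-substitute:
1 = 11 − 5·2
1 = −5·1300 + 591·11
So 11·591 ≡ 1 (mod 1300), hence d = 591.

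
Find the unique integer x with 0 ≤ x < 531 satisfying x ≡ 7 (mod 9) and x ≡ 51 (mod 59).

169

Write x = 7 + 9·k. Then 9·k ≡ 51 − 7 ≡ 44 (mod 59).
Need 9⁻¹ mod 59. Extended Euclid on (59, 9):
59 = 6×9 + 5
9 = 1×5 + 4
5 = 1×4 + 1
4 = 4×1 + 0
Back-substitute:
1 = 5 − 4
1 = −9 + 2·5
1 = 2·59 − 13·9
9⁻¹ ≡ 46 (mod 59), so k ≡ 46·44 ≡ 18 (mod 59).
x = 7 + 9·18 = 169.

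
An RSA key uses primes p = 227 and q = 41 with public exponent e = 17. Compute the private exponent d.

φ(n) = (p−1)(q−1) = 226·40 = 9040.
Need d with 17·d ≡ 1 (mod 9040). Apply the extended Euclidean algorithm:
9040 = 531·17 + 13
17 = 1·13 + 4
13 = 3·4 + 1
4 = 4·1 + 0
Back-substitute:
1 = 13 − 3·4
1 = −3·17 + 4·13
1 = 4·9040 − 2127·17
So 17·(-2127) ≡ 1 (mod 9040), hence d ≡ -2127 ≡ 6913 (mod 9040).

6913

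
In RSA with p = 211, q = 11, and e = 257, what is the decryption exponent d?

1193

φ(n) = (p−1)(q−1) = 210·10 = 2100.
Need d with 257·d ≡ 1 (mod 2100). Apply the extended Euclidean algorithm:
2100 = 8×257 + 44
257 = 5×44 + 37
44 = 1×37 + 7
37 = 5×7 + 2
7 = 3×2 + 1
2 = 2×1 + 0
Back-substitute:
1 = 7 − 3·2
1 = −3·37 + 16·7
1 = 16·44 − 19·37
1 = −19·257 + 111·44
1 = 111·2100 − 907·257
So 257·(-907) ≡ 1 (mod 2100), hence d ≡ -907 ≡ 1193 (mod 2100).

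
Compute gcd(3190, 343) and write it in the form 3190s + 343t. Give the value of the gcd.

1

Apply Euclid's algorithm to 3190 and 343:
3190 = 9*343 + 103
343 = 3*103 + 34
103 = 3*34 + 1
34 = 34*1 + 0
gcd(3190, 343) = 1.
Express as a combination:
1 = 103 − 3·34
1 = −3·343 + 10·103
1 = 10·3190 − 93·343
So 1 = (10)·3190 + (-93)·343.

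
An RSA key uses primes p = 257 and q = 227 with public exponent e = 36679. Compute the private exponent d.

3191

φ(n) = (p−1)(q−1) = 256·226 = 57856.
Need d with 36679·d ≡ 1 (mod 57856). Apply the extended Euclidean algorithm:
57856 = 1*36679 + 21177
36679 = 1*21177 + 15502
21177 = 1*15502 + 5675
15502 = 2*5675 + 4152
5675 = 1*4152 + 1523
4152 = 2*1523 + 1106
1523 = 1*1106 + 417
1106 = 2*417 + 272
417 = 1*272 + 145
272 = 1*145 + 127
145 = 1*127 + 18
127 = 7*18 + 1
18 = 18*1 + 0
Back-substitute:
1 = 127 − 7·18
1 = −7·145 + 8·127
1 = 8·272 − 15·145
1 = −15·417 + 23·272
1 = 23·1106 − 61·417
1 = −61·1523 + 84·1106
1 = 84·4152 − 229·1523
1 = −229·5675 + 313·4152
1 = 313·15502 − 855·5675
1 = −855·21177 + 1168·15502
1 = 1168·36679 − 2023·21177
1 = −2023·57856 + 3191·36679
So 36679·3191 ≡ 1 (mod 57856), hence d = 3191.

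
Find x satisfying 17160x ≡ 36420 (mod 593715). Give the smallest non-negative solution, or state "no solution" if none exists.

3462

First find gcd(17160, 593715):
593715 = 34·17160 + 10275
17160 = 1·10275 + 6885
10275 = 1·6885 + 3390
6885 = 2·3390 + 105
3390 = 32·105 + 30
105 = 3·30 + 15
30 = 2·15 + 0
gcd = 15 and 15 | 36420, so solutions exist. Divide through by 15: 1144x ≡ 2428 (mod 39581).
Now find 1144⁻¹ mod 39581:
39581 = 34·1144 + 685
1144 = 1·685 + 459
685 = 1·459 + 226
459 = 2·226 + 7
226 = 32·7 + 2
7 = 3·2 + 1
2 = 2·1 + 0
Back-substitute:
1 = 7 − 3·2
1 = −3·226 + 97·7
1 = 97·459 − 197·226
1 = −197·685 + 294·459
1 = 294·1144 − 491·685
1 = −491·39581 + 16988·1144
So 1144⁻¹ ≡ 16988 (mod 39581).
Then x ≡ 16988·2428 ≡ 3462 (mod 39581); the smallest non-negative solution is x = 3462.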